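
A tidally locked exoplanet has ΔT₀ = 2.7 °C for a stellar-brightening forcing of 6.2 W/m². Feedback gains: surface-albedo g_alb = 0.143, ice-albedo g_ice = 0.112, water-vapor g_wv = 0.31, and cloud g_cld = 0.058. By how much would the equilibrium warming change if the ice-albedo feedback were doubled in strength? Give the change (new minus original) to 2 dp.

Original: g = 0.623, ΔT = 2.7/(1−0.623) = 7.1618 °C.
With doubled ice-albedo: g' = 0.735, ΔT' = 2.7/(1−0.735) = 10.1887 °C.
Change = 10.1887 − 7.1618 = 3.03 °C.

3.03 °C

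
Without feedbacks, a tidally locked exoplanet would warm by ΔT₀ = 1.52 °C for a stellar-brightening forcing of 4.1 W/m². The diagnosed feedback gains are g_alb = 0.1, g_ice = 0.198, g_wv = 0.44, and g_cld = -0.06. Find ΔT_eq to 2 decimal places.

Total gain g = 0.1 + 0.198 + 0.44 − 0.06 = 0.678.
Amplification A = 1/(1 − 0.678) = 3.106.
ΔT = 1.52 × 3.106 = 4.72 °C.

4.72 °C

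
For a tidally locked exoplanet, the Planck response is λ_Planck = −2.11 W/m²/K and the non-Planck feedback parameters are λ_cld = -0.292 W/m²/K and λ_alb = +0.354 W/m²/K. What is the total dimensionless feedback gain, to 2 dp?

0.03

Convert to gains: g_cld = -0.292/2.11 = -0.1384; g_alb = 0.354/2.11 = 0.1678.
Total gain g = 0.0294.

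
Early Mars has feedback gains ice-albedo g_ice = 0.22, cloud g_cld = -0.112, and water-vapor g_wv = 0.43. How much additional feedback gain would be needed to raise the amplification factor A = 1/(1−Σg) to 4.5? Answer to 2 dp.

Current total gain = 0.538.
Target gain for A = 4.5: g* = 1 − 1/4.5 = 0.7778.
Additional gain needed = 0.7778 − 0.538 = 0.24.

0.24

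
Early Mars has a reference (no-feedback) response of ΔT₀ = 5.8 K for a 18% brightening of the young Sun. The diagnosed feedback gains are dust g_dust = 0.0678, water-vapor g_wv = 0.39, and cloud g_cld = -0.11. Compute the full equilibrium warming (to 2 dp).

Total gain g = 0.0678 + 0.39 − 0.11 = 0.3478.
Amplification A = 1/(1 − 0.3478) = 1.533.
ΔT = 5.8 × 1.533 = 8.89 K.

8.89 K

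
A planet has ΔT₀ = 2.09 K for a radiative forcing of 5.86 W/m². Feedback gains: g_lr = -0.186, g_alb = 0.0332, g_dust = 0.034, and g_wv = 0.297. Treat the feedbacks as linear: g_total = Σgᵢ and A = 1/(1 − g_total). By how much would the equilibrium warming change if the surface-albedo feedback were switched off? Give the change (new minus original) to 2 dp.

-0.10 K

Original: g = 0.1782, ΔT = 2.09/(1−0.1782) = 2.5432 K.
Without surface-albedo: g' = 0.145, ΔT' = 2.09/(1−0.145) = 2.4444 K.
Change = 2.4444 − 2.5432 = -0.10 K.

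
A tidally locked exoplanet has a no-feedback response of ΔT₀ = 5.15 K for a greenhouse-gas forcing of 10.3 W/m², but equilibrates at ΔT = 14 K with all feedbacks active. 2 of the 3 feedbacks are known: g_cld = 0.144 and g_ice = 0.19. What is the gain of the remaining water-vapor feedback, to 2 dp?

0.30

Amplification A = ΔT/ΔT₀ = 14/5.15 = 2.718.
Total gain g = 1 − 1/A = 1 − 1/2.718 = 0.6321.
Known gains sum to 0.144 + 0.19 = 0.334.
g_wv = 0.6321 − 0.334 = 0.30.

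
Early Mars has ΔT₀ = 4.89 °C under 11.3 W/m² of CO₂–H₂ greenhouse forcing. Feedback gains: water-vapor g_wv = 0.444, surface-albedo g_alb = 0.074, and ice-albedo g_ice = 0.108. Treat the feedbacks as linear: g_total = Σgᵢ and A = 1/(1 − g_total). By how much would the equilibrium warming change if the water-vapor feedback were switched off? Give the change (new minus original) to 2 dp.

Original: g = 0.626, ΔT = 4.89/(1−0.626) = 13.0749 °C.
Without water-vapor: g' = 0.182, ΔT' = 4.89/(1−0.182) = 5.9780 °C.
Change = 5.9780 − 13.0749 = -7.10 °C.

-7.10 °C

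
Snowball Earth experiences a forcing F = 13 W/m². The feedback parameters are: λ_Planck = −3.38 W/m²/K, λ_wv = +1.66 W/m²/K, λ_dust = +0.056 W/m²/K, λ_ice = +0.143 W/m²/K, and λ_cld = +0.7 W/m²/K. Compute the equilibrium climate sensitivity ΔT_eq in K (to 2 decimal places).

15.83 K

Net feedback parameter λ = (−3.38) + (+1.66) + (+0.056) + (+0.143) + (+0.7) = -0.821 W/m²/K.
ΔT = −F/λ = −13/(-0.821) = 15.83 K.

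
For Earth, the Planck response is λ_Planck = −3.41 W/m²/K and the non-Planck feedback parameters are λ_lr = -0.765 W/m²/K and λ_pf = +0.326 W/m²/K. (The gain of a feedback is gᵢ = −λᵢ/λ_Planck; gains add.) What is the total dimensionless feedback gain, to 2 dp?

Convert to gains: g_lr = -0.765/3.41 = -0.2243; g_pf = 0.326/3.41 = 0.0956.
Total gain g = -0.1287.

-0.13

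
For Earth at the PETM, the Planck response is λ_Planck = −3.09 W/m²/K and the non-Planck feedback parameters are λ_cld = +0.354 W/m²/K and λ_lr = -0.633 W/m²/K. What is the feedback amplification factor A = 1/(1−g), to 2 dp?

Convert to gains: g_cld = 0.354/3.09 = 0.1146; g_lr = -0.633/3.09 = -0.2049.
Total gain g = -0.0903.
A = 1/(1 + 0.0903) = 0.92.

0.92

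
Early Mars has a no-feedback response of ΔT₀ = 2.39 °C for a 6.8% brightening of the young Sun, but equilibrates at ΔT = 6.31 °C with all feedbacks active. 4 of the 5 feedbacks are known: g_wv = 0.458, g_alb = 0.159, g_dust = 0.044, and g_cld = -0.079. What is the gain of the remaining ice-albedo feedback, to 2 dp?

Amplification A = ΔT/ΔT₀ = 6.31/2.39 = 2.64.
Total gain g = 1 − 1/A = 1 − 1/2.64 = 0.6212.
Known gains sum to 0.458 + 0.159 + 0.044 − 0.079 = 0.582.
g_ice = 0.6212 − 0.582 = 0.04.

0.04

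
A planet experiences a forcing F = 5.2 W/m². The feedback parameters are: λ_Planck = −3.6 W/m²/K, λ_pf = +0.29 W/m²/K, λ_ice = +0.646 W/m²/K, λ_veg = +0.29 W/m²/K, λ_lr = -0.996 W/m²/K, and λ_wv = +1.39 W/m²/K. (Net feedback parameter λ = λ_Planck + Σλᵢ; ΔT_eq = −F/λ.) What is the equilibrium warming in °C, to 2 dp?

2.63 °C

Net feedback parameter λ = (−3.6) + (+0.29) + (+0.646) + (+0.29) + (-0.996) + (+1.39) = -1.98 W/m²/K.
ΔT = −F/λ = −5.2/(-1.98) = 2.63 °C.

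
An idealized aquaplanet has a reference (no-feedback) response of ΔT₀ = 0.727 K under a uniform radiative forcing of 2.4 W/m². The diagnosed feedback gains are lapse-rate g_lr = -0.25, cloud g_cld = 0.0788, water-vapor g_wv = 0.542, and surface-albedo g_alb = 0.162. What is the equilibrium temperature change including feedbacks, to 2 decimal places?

Total gain g = -0.25 + 0.0788 + 0.542 + 0.162 = 0.5328.
Amplification A = 1/(1 − 0.5328) = 2.14.
ΔT = 0.727 × 2.14 = 1.56 K.

1.56 K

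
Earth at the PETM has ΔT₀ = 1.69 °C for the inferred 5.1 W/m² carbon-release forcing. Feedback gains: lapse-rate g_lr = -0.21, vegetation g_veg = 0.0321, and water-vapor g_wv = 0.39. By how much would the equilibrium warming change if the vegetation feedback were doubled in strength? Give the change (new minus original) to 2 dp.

Original: g = 0.2121, ΔT = 1.69/(1−0.2121) = 2.1449 °C.
With doubled vegetation: g' = 0.2442, ΔT' = 1.69/(1−0.2442) = 2.2360 °C.
Change = 2.2360 − 2.1449 = 0.09 °C.

0.09 °C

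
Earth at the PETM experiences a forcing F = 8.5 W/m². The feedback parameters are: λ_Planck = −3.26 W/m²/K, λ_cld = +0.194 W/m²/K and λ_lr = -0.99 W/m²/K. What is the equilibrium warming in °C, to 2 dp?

2.10 °C

Net feedback parameter λ = (−3.26) + (+0.194) + (-0.99) = -4.056 W/m²/K.
ΔT = −F/λ = −8.5/(-4.056) = 2.10 °C.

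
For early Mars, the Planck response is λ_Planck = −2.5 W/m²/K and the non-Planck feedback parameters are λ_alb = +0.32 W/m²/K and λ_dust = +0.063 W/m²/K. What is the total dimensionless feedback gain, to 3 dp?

Convert to gains: g_alb = 0.32/2.5 = 0.128; g_dust = 0.063/2.5 = 0.0252.
Total gain g = 0.1532.

0.153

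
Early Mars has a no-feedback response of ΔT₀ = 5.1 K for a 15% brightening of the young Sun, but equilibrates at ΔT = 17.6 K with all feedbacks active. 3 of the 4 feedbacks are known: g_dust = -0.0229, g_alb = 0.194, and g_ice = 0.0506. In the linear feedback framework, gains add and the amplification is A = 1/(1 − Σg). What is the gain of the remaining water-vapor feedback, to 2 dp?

0.49

Amplification A = ΔT/ΔT₀ = 17.6/5.1 = 3.451.
Total gain g = 1 − 1/A = 1 − 1/3.451 = 0.7102.
Known gains sum to -0.0229 + 0.194 + 0.0506 = 0.2217.
g_wv = 0.7102 − 0.2217 = 0.49.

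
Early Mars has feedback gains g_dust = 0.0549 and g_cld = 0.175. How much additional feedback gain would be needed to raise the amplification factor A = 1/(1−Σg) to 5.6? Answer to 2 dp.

0.59

Current total gain = 0.2299.
Target gain for A = 5.6: g* = 1 − 1/5.6 = 0.8214.
Additional gain needed = 0.8214 − 0.2299 = 0.59.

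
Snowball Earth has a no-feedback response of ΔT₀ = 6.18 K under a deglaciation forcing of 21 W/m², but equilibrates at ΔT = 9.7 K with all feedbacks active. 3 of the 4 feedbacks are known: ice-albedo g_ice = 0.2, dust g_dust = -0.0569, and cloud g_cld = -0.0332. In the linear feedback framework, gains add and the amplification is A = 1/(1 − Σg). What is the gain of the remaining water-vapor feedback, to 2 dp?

0.25

Amplification A = ΔT/ΔT₀ = 9.7/6.18 = 1.57.
Total gain g = 1 − 1/A = 1 − 1/1.57 = 0.3631.
Known gains sum to 0.2 − 0.0569 − 0.0332 = 0.1099.
g_wv = 0.3631 − 0.1099 = 0.25.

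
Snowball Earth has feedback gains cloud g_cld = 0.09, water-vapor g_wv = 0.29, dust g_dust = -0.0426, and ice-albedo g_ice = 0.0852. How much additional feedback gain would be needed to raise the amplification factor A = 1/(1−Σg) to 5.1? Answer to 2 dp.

0.38

Current total gain = 0.4226.
Target gain for A = 5.1: g* = 1 − 1/5.1 = 0.8039.
Additional gain needed = 0.8039 − 0.4226 = 0.38.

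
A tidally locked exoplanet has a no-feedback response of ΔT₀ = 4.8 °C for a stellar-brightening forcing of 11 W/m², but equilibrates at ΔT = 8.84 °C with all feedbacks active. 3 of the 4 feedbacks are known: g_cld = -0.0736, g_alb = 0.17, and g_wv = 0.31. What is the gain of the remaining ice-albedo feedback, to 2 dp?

0.05

Amplification A = ΔT/ΔT₀ = 8.84/4.8 = 1.842.
Total gain g = 1 − 1/A = 1 − 1/1.842 = 0.4571.
Known gains sum to -0.0736 + 0.17 + 0.31 = 0.4064.
g_ice = 0.4571 − 0.4064 = 0.05.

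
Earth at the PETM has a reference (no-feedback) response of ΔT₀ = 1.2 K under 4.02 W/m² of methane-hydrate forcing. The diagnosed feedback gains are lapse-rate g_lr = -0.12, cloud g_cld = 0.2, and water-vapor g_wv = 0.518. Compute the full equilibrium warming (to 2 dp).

2.99 K

Total gain g = -0.12 + 0.2 + 0.518 = 0.598.
Amplification A = 1/(1 − 0.598) = 2.488.
ΔT = 1.2 × 2.488 = 2.99 K.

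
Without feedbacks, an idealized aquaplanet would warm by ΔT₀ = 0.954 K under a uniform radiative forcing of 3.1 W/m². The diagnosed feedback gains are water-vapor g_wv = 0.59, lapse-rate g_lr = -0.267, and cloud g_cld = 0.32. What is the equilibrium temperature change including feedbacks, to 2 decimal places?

Total gain g = 0.59 − 0.267 + 0.32 = 0.643.
Amplification A = 1/(1 − 0.643) = 2.801.
ΔT = 0.954 × 2.801 = 2.67 K.

2.67 K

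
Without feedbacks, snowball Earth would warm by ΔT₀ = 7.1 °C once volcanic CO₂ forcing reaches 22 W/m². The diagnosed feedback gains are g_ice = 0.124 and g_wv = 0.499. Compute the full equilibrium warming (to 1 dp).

18.8 °C

Total gain g = 0.124 + 0.499 = 0.623.
Amplification A = 1/(1 − 0.623) = 2.653.
ΔT = 7.1 × 2.653 = 18.8 °C.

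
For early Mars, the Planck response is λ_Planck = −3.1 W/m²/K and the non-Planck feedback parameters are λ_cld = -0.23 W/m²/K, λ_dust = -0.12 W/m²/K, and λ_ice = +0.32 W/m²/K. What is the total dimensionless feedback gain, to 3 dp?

-0.010

Convert to gains: g_cld = -0.23/3.1 = -0.07419; g_dust = -0.12/3.1 = -0.03871; g_ice = 0.32/3.1 = 0.1032.
Total gain g = -0.0097.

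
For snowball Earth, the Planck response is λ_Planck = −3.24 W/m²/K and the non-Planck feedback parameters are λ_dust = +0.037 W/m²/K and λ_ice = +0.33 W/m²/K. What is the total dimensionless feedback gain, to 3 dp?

0.113

Convert to gains: g_dust = 0.037/3.24 = 0.01142; g_ice = 0.33/3.24 = 0.1019.
Total gain g = 0.11332.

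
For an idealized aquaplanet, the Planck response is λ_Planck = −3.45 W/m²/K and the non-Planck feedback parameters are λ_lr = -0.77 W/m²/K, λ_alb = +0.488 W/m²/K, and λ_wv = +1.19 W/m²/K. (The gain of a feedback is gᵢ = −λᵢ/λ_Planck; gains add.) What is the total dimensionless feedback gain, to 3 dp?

Convert to gains: g_lr = -0.77/3.45 = -0.2232; g_alb = 0.488/3.45 = 0.1414; g_wv = 1.19/3.45 = 0.3449.
Total gain g = 0.2631.

0.263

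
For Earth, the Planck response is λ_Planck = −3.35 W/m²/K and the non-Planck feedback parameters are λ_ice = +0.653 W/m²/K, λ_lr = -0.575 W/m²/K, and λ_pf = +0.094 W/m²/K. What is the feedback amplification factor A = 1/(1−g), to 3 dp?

Convert to gains: g_ice = 0.653/3.35 = 0.1949; g_lr = -0.575/3.35 = -0.1716; g_pf = 0.094/3.35 = 0.02806.
Total gain g = 0.05136.
A = 1/(1 − 0.05136) = 1.054.

1.054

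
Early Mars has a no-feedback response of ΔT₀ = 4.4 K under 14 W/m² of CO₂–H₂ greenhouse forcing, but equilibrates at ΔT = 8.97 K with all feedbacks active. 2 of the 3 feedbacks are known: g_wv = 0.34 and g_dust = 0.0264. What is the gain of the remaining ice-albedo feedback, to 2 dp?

Amplification A = ΔT/ΔT₀ = 8.97/4.4 = 2.039.
Total gain g = 1 − 1/A = 1 − 1/2.039 = 0.5096.
Known gains sum to 0.34 + 0.0264 = 0.3664.
g_ice = 0.5096 − 0.3664 = 0.14.

0.14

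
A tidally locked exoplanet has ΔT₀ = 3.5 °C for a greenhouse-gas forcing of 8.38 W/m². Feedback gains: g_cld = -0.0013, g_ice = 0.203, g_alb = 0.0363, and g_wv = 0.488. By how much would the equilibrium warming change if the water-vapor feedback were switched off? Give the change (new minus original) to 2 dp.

-8.18 °C

Original: g = 0.726, ΔT = 3.5/(1−0.726) = 12.7737 °C.
Without water-vapor: g' = 0.238, ΔT' = 3.5/(1−0.238) = 4.5932 °C.
Change = 4.5932 − 12.7737 = -8.18 °C.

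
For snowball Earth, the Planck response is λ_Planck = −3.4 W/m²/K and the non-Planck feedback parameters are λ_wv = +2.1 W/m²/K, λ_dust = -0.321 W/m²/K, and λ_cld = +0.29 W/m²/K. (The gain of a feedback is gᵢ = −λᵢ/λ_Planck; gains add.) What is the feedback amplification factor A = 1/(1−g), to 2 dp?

Convert to gains: g_wv = 2.1/3.4 = 0.6176; g_dust = -0.321/3.4 = -0.09441; g_cld = 0.29/3.4 = 0.08529.
Total gain g = 0.60848.
A = 1/(1 − 0.60848) = 2.55.

2.55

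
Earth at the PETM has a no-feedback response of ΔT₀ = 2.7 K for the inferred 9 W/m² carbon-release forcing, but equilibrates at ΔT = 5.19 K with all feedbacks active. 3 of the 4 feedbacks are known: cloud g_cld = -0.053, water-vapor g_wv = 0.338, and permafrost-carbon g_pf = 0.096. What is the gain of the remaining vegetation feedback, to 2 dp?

0.10

Amplification A = ΔT/ΔT₀ = 5.19/2.7 = 1.922.
Total gain g = 1 − 1/A = 1 − 1/1.922 = 0.4797.
Known gains sum to -0.053 + 0.338 + 0.096 = 0.381.
g_veg = 0.4797 − 0.381 = 0.10.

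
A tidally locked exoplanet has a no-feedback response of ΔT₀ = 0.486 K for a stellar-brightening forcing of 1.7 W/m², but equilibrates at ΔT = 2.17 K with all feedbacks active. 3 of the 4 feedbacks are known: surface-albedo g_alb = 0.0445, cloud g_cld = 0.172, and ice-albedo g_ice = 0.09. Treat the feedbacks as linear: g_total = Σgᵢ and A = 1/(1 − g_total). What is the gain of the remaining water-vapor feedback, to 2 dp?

Amplification A = ΔT/ΔT₀ = 2.17/0.486 = 4.465.
Total gain g = 1 − 1/A = 1 − 1/4.465 = 0.776.
Known gains sum to 0.0445 + 0.172 + 0.09 = 0.3065.
g_wv = 0.776 − 0.3065 = 0.47.

0.47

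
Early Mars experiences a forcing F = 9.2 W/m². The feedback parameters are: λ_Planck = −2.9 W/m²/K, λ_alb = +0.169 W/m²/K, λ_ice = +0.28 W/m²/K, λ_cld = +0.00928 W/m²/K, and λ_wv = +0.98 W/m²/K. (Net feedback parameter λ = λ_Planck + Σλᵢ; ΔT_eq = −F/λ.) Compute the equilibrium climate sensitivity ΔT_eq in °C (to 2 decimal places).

6.29 °C

Net feedback parameter λ = (−2.9) + (+0.169) + (+0.28) + (+0.00928) + (+0.98) = -1.46172 W/m²/K.
ΔT = −F/λ = −9.2/(-1.46172) = 6.29 °C.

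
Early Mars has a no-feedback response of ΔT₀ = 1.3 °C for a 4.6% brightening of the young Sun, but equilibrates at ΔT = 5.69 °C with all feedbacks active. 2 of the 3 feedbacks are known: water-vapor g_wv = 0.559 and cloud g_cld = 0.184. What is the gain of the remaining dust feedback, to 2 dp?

0.03

Amplification A = ΔT/ΔT₀ = 5.69/1.3 = 4.377.
Total gain g = 1 − 1/A = 1 − 1/4.377 = 0.7715.
Known gains sum to 0.559 + 0.184 = 0.743.
g_dust = 0.7715 − 0.743 = 0.03.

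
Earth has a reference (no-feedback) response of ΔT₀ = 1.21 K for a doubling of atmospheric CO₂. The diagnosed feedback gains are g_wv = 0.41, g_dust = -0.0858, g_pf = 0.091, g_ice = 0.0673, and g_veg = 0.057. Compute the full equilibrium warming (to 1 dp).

2.6 K

Total gain g = 0.41 − 0.0858 + 0.091 + 0.0673 + 0.057 = 0.5395.
Amplification A = 1/(1 − 0.5395) = 2.172.
ΔT = 1.21 × 2.172 = 2.6 K.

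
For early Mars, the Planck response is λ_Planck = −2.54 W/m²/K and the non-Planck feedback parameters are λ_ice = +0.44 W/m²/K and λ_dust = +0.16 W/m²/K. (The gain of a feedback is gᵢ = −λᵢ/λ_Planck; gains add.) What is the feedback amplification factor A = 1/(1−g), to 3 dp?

Convert to gains: g_ice = 0.44/2.54 = 0.1732; g_dust = 0.16/2.54 = 0.06299.
Total gain g = 0.23619.
A = 1/(1 − 0.23619) = 1.309.

1.309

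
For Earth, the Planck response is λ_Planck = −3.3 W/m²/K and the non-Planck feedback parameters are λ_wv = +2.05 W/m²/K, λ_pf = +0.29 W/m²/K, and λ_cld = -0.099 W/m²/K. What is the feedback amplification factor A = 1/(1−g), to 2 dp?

Convert to gains: g_wv = 2.05/3.3 = 0.6212; g_pf = 0.29/3.3 = 0.08788; g_cld = -0.099/3.3 = -0.03.
Total gain g = 0.67908.
A = 1/(1 − 0.67908) = 3.12.

3.12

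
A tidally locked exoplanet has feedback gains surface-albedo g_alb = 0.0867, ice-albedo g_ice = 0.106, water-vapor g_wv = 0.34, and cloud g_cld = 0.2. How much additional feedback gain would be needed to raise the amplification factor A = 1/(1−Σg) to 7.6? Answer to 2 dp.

0.14

Current total gain = 0.7327.
Target gain for A = 7.6: g* = 1 − 1/7.6 = 0.8684.
Additional gain needed = 0.8684 − 0.7327 = 0.14.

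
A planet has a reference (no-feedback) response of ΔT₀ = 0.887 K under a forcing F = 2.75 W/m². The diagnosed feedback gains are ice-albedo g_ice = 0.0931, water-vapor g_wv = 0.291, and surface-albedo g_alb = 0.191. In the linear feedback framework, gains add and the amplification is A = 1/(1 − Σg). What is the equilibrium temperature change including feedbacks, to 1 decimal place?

2.1 K

Total gain g = 0.0931 + 0.291 + 0.191 = 0.5751.
Amplification A = 1/(1 − 0.5751) = 2.353.
ΔT = 0.887 × 2.353 = 2.1 K.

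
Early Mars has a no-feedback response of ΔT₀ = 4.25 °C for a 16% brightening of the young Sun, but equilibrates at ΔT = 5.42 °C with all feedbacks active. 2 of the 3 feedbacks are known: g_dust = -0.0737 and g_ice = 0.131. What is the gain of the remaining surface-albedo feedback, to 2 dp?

0.16

Amplification A = ΔT/ΔT₀ = 5.42/4.25 = 1.275.
Total gain g = 1 − 1/A = 1 − 1/1.275 = 0.2157.
Known gains sum to -0.0737 + 0.131 = 0.0573.
g_alb = 0.2157 − 0.0573 = 0.16.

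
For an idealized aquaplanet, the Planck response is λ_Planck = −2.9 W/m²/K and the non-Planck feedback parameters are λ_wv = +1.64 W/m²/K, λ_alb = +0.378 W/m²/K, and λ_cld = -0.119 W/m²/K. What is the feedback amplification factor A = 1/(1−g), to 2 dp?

2.90

Convert to gains: g_wv = 1.64/2.9 = 0.5655; g_alb = 0.378/2.9 = 0.1303; g_cld = -0.119/2.9 = -0.04103.
Total gain g = 0.65477.
A = 1/(1 − 0.65477) = 2.90.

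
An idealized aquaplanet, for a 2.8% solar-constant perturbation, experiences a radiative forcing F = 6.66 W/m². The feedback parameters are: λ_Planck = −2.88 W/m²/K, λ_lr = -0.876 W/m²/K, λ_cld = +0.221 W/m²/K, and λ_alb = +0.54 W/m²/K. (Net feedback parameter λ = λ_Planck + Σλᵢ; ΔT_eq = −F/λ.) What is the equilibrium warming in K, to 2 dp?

2.22 K

Net feedback parameter λ = (−2.88) + (-0.876) + (+0.221) + (+0.54) = -2.995 W/m²/K.
ΔT = −F/λ = −6.66/(-2.995) = 2.22 K.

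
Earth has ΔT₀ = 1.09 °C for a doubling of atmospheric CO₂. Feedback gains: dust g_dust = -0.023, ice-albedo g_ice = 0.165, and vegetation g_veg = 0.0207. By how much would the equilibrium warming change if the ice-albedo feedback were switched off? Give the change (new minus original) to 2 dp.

Original: g = 0.1627, ΔT = 1.09/(1−0.1627) = 1.3018 °C.
Without ice-albedo: g' = -0.0023, ΔT' = 1.09/(1+0.0023) = 1.0875 °C.
Change = 1.0875 − 1.3018 = -0.21 °C.

-0.21 °C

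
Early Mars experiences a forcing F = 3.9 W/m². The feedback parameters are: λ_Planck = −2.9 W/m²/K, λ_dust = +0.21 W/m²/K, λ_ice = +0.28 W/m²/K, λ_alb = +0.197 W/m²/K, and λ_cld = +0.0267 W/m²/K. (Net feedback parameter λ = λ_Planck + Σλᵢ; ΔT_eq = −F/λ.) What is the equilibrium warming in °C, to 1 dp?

Net feedback parameter λ = (−2.9) + (+0.21) + (+0.28) + (+0.197) + (+0.0267) = -2.1863 W/m²/K.
ΔT = −F/λ = −3.9/(-2.1863) = 1.8 °C.

1.8 °C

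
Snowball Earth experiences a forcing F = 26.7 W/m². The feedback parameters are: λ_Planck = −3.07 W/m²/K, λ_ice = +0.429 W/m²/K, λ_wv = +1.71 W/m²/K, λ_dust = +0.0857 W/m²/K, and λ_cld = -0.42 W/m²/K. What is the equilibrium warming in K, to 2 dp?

21.10 K

Net feedback parameter λ = (−3.07) + (+0.429) + (+1.71) + (+0.0857) + (-0.42) = -1.2653 W/m²/K.
ΔT = −F/λ = −26.7/(-1.2653) = 21.10 K.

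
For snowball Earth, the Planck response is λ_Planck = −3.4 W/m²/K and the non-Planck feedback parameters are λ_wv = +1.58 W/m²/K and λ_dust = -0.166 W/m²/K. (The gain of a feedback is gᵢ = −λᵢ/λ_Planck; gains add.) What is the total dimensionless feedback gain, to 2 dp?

Convert to gains: g_wv = 1.58/3.4 = 0.4647; g_dust = -0.166/3.4 = -0.04882.
Total gain g = 0.41588.

0.42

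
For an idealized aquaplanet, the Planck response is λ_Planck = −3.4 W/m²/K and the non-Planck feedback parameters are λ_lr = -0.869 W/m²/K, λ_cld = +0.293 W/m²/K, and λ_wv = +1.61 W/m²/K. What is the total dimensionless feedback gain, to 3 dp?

0.304

Convert to gains: g_lr = -0.869/3.4 = -0.2556; g_cld = 0.293/3.4 = 0.08618; g_wv = 1.61/3.4 = 0.4735.
Total gain g = 0.30408.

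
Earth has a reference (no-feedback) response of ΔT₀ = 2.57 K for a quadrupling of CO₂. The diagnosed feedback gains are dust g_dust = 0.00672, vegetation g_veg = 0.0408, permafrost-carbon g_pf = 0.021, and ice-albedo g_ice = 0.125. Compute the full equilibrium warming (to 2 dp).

3.19 K

Total gain g = 0.00672 + 0.0408 + 0.021 + 0.125 = 0.19352.
Amplification A = 1/(1 − 0.19352) = 1.24.
ΔT = 2.57 × 1.24 = 3.19 K.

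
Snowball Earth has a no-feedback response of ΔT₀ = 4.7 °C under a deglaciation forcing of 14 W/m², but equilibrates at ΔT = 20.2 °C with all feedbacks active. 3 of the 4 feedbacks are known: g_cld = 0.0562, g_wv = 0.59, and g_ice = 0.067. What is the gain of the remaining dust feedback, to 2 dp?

Amplification A = ΔT/ΔT₀ = 20.2/4.7 = 4.298.
Total gain g = 1 − 1/A = 1 − 1/4.298 = 0.7673.
Known gains sum to 0.0562 + 0.59 + 0.067 = 0.7132.
g_dust = 0.7673 − 0.7132 = 0.05.

0.05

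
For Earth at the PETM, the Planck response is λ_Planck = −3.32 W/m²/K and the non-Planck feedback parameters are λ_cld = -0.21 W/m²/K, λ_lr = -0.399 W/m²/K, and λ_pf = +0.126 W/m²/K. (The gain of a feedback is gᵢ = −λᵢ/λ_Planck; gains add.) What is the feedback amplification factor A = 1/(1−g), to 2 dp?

Convert to gains: g_cld = -0.21/3.32 = -0.06325; g_lr = -0.399/3.32 = -0.1202; g_pf = 0.126/3.32 = 0.03795.
Total gain g = -0.1455.
A = 1/(1 + 0.1455) = 0.87.

0.87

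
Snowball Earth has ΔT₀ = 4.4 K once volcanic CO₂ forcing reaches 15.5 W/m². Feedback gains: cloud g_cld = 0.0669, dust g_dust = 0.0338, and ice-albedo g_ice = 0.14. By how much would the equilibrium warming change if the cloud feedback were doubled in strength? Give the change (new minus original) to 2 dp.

0.56 K

Original: g = 0.2407, ΔT = 4.4/(1−0.2407) = 5.7948 K.
With doubled cloud: g' = 0.3076, ΔT' = 4.4/(1−0.3076) = 6.3547 K.
Change = 6.3547 − 5.7948 = 0.56 K.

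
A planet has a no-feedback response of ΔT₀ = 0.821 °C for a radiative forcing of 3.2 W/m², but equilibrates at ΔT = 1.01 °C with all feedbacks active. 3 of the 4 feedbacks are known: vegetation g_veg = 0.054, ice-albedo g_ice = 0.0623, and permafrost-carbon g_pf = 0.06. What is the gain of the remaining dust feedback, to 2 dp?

0.01

Amplification A = ΔT/ΔT₀ = 1.01/0.821 = 1.23.
Total gain g = 1 − 1/A = 1 − 1/1.23 = 0.187.
Known gains sum to 0.054 + 0.0623 + 0.06 = 0.1763.
g_dust = 0.187 − 0.1763 = 0.01.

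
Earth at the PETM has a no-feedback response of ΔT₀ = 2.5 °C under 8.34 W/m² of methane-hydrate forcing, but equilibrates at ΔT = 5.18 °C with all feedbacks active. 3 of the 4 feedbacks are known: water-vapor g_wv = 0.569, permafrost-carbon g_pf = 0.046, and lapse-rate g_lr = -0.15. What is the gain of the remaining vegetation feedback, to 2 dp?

Amplification A = ΔT/ΔT₀ = 5.18/2.5 = 2.072.
Total gain g = 1 − 1/A = 1 − 1/2.072 = 0.5174.
Known gains sum to 0.569 + 0.046 − 0.15 = 0.465.
g_veg = 0.5174 − 0.465 = 0.05.

0.05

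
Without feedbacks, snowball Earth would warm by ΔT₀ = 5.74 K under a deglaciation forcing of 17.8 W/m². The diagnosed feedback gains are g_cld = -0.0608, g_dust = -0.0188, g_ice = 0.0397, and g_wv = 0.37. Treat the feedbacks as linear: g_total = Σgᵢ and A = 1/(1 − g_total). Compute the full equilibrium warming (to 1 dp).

8.6 K

Total gain g = -0.0608 − 0.0188 + 0.0397 + 0.37 = 0.3301.
Amplification A = 1/(1 − 0.3301) = 1.493.
ΔT = 5.74 × 1.493 = 8.6 K.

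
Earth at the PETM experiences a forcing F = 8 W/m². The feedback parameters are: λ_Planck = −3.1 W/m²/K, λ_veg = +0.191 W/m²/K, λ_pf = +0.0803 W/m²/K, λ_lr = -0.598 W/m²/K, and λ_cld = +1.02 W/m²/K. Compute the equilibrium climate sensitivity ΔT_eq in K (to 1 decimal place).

Net feedback parameter λ = (−3.1) + (+0.191) + (+0.0803) + (-0.598) + (+1.02) = -2.4067 W/m²/K.
ΔT = −F/λ = −8/(-2.4067) = 3.3 K.

3.3 K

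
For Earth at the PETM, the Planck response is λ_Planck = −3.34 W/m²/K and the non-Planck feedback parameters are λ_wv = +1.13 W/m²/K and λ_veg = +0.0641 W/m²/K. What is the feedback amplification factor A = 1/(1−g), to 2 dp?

Convert to gains: g_wv = 1.13/3.34 = 0.3383; g_veg = 0.0641/3.34 = 0.01919.
Total gain g = 0.35749.
A = 1/(1 − 0.35749) = 1.56.

1.56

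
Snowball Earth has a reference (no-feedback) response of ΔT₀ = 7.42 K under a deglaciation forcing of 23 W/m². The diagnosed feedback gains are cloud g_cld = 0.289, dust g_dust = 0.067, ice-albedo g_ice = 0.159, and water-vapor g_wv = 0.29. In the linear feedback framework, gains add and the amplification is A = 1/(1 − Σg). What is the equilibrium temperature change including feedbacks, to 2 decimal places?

38.05 K

Total gain g = 0.289 + 0.067 + 0.159 + 0.29 = 0.805.
Amplification A = 1/(1 − 0.805) = 5.128.
ΔT = 7.42 × 5.128 = 38.05 K.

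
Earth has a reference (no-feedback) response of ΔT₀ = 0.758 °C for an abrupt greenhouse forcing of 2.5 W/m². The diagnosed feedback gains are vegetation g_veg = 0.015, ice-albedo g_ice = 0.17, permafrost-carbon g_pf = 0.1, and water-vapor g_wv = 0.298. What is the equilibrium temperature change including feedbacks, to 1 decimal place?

Total gain g = 0.015 + 0.17 + 0.1 + 0.298 = 0.583.
Amplification A = 1/(1 − 0.583) = 2.398.
ΔT = 0.758 × 2.398 = 1.8 °C.

1.8 °C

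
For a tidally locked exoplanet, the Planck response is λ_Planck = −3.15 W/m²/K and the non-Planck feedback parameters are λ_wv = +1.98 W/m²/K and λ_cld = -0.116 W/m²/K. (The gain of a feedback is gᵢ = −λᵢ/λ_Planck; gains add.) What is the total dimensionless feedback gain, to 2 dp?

Convert to gains: g_wv = 1.98/3.15 = 0.6286; g_cld = -0.116/3.15 = -0.03683.
Total gain g = 0.59177.

0.59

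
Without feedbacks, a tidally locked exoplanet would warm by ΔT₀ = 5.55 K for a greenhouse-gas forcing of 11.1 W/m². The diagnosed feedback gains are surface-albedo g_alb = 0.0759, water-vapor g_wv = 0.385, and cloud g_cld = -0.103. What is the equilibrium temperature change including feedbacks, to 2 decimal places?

8.64 K

Total gain g = 0.0759 + 0.385 − 0.103 = 0.3579.
Amplification A = 1/(1 − 0.3579) = 1.557.
ΔT = 5.55 × 1.557 = 8.64 K.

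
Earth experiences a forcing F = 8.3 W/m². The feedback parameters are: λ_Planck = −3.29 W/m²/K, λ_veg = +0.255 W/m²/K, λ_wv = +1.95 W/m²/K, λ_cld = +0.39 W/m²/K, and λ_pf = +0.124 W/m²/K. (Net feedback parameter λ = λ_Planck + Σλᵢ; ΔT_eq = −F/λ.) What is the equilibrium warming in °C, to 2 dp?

14.54 °C

Net feedback parameter λ = (−3.29) + (+0.255) + (+1.95) + (+0.39) + (+0.124) = -0.571 W/m²/K.
ΔT = −F/λ = −8.3/(-0.571) = 14.54 °C.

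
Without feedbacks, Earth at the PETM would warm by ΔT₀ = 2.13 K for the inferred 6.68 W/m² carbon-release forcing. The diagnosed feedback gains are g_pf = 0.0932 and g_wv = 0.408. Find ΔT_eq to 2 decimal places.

Total gain g = 0.0932 + 0.408 = 0.5012.
Amplification A = 1/(1 − 0.5012) = 2.005.
ΔT = 2.13 × 2.005 = 4.27 K.

4.27 K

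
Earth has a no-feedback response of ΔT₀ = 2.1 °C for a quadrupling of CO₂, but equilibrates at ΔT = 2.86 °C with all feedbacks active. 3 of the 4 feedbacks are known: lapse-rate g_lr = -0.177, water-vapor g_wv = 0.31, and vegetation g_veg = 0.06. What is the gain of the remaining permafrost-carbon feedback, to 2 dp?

Amplification A = ΔT/ΔT₀ = 2.86/2.1 = 1.362.
Total gain g = 1 − 1/A = 1 − 1/1.362 = 0.2658.
Known gains sum to -0.177 + 0.31 + 0.06 = 0.193.
g_pf = 0.2658 − 0.193 = 0.07.

0.07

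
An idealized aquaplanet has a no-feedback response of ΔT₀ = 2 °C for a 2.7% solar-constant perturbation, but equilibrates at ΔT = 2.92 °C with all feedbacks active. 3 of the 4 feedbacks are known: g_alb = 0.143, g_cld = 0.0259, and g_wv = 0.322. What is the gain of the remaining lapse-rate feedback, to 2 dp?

Amplification A = ΔT/ΔT₀ = 2.92/2 = 1.46.
Total gain g = 1 − 1/A = 1 − 1/1.46 = 0.3151.
Known gains sum to 0.143 + 0.0259 + 0.322 = 0.4909.
g_lr = 0.3151 − 0.4909 = -0.18.

-0.18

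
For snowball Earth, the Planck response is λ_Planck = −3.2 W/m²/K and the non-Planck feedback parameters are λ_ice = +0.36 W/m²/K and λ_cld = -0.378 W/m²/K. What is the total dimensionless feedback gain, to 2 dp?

-0.01

Convert to gains: g_ice = 0.36/3.2 = 0.1125; g_cld = -0.378/3.2 = -0.1181.
Total gain g = -0.0056.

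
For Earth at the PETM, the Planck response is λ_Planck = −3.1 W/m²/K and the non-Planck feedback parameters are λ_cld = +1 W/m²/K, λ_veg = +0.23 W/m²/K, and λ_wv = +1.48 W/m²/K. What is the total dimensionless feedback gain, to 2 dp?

Convert to gains: g_cld = 1/3.1 = 0.3226; g_veg = 0.23/3.1 = 0.07419; g_wv = 1.48/3.1 = 0.4774.
Total gain g = 0.87419.

0.87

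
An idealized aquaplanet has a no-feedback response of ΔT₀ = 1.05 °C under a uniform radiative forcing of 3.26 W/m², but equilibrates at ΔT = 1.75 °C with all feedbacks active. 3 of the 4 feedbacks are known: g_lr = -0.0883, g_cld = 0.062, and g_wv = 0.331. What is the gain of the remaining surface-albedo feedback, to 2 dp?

Amplification A = ΔT/ΔT₀ = 1.75/1.05 = 1.667.
Total gain g = 1 − 1/A = 1 − 1/1.667 = 0.4001.
Known gains sum to -0.0883 + 0.062 + 0.331 = 0.3047.
g_alb = 0.4001 − 0.3047 = 0.10.

0.10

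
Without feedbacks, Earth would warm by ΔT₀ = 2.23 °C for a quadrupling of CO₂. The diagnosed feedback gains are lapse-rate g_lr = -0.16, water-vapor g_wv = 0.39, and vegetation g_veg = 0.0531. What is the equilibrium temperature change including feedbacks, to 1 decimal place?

Total gain g = -0.16 + 0.39 + 0.0531 = 0.2831.
Amplification A = 1/(1 − 0.2831) = 1.395.
ΔT = 2.23 × 1.395 = 3.1 °C.

3.1 °C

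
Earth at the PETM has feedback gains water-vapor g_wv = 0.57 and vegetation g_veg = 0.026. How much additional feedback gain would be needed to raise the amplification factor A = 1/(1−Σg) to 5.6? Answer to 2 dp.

Current total gain = 0.596.
Target gain for A = 5.6: g* = 1 − 1/5.6 = 0.8214.
Additional gain needed = 0.8214 − 0.596 = 0.23.

0.23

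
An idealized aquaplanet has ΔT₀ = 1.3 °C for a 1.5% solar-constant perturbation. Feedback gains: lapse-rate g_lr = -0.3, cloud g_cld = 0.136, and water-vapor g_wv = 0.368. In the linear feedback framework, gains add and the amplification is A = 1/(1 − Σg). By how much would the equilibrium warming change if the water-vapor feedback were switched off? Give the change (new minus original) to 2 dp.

Original: g = 0.204, ΔT = 1.3/(1−0.204) = 1.6332 °C.
Without water-vapor: g' = -0.164, ΔT' = 1.3/(1+0.164) = 1.1168 °C.
Change = 1.1168 − 1.6332 = -0.52 °C.

-0.52 °C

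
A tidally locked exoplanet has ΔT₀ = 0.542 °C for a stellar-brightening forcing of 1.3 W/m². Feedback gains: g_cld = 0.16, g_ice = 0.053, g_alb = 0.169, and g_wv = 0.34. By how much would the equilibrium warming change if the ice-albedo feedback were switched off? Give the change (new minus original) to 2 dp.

Original: g = 0.722, ΔT = 0.542/(1−0.722) = 1.9496 °C.
Without ice-albedo: g' = 0.669, ΔT' = 0.542/(1−0.669) = 1.6375 °C.
Change = 1.6375 − 1.9496 = -0.31 °C.

-0.31 °C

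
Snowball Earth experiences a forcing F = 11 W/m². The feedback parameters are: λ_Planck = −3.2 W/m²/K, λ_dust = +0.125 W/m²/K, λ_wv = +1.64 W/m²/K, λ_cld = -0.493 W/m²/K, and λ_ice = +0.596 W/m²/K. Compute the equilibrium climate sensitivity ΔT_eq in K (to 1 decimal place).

8.3 K

Net feedback parameter λ = (−3.2) + (+0.125) + (+1.64) + (-0.493) + (+0.596) = -1.332 W/m²/K.
ΔT = −F/λ = −11/(-1.332) = 8.3 K.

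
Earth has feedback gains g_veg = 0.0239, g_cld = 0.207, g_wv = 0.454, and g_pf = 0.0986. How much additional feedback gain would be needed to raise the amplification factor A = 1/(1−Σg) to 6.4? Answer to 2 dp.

Current total gain = 0.7835.
Target gain for A = 6.4: g* = 1 − 1/6.4 = 0.8438.
Additional gain needed = 0.8438 − 0.7835 = 0.06.

0.06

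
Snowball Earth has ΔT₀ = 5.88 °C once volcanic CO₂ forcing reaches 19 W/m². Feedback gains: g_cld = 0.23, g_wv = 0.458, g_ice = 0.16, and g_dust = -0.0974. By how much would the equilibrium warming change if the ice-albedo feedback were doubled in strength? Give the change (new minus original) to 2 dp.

42.20 °C

Original: g = 0.7506, ΔT = 5.88/(1−0.7506) = 23.5766 °C.
With doubled ice-albedo: g' = 0.9106, ΔT' = 5.88/(1−0.9106) = 65.7718 °C.
Change = 65.7718 − 23.5766 = 42.20 °C.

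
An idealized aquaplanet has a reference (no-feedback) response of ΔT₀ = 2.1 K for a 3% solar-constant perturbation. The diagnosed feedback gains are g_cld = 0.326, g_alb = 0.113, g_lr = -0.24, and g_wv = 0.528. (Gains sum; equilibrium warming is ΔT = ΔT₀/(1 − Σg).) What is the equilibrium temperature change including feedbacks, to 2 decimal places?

7.69 K

Total gain g = 0.326 + 0.113 − 0.24 + 0.528 = 0.727.
Amplification A = 1/(1 − 0.727) = 3.663.
ΔT = 2.1 × 3.663 = 7.69 K.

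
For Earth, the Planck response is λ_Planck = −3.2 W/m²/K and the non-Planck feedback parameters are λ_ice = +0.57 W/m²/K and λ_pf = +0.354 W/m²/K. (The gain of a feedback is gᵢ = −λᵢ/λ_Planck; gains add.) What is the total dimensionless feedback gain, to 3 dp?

0.289

Convert to gains: g_ice = 0.57/3.2 = 0.1781; g_pf = 0.354/3.2 = 0.1106.
Total gain g = 0.2887.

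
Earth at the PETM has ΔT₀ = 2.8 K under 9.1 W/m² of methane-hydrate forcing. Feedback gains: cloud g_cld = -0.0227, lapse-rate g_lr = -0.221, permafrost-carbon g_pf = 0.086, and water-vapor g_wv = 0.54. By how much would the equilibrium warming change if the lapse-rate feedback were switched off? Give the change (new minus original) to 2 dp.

Original: g = 0.3823, ΔT = 2.8/(1−0.3823) = 4.5329 K.
Without lapse-rate: g' = 0.6033, ΔT' = 2.8/(1−0.6033) = 7.0582 K.
Change = 7.0582 − 4.5329 = 2.53 K.

2.53 K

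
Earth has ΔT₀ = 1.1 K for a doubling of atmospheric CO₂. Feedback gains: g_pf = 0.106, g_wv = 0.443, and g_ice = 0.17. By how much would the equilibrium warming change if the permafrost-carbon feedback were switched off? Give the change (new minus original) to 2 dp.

-1.07 K

Original: g = 0.719, ΔT = 1.1/(1−0.719) = 3.9146 K.
Without permafrost-carbon: g' = 0.613, ΔT' = 1.1/(1−0.613) = 2.8424 K.
Change = 2.8424 − 3.9146 = -1.07 K.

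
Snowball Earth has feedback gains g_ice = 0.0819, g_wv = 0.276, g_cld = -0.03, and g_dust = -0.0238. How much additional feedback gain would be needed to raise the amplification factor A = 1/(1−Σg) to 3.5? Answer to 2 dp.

Current total gain = 0.3041.
Target gain for A = 3.5: g* = 1 − 1/3.5 = 0.7143.
Additional gain needed = 0.7143 − 0.3041 = 0.41.

0.41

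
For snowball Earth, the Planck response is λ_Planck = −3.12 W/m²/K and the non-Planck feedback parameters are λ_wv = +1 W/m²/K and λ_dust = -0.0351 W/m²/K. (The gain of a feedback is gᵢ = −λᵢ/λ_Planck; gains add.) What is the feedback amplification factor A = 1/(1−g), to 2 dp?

1.45

Convert to gains: g_wv = 1/3.12 = 0.3205; g_dust = -0.0351/3.12 = -0.01125.
Total gain g = 0.30925.
A = 1/(1 − 0.30925) = 1.45.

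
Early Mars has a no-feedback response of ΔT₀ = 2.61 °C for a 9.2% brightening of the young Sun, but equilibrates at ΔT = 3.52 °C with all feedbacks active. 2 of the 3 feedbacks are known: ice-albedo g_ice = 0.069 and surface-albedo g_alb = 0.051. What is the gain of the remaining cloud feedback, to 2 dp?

Amplification A = ΔT/ΔT₀ = 3.52/2.61 = 1.349.
Total gain g = 1 − 1/A = 1 − 1/1.349 = 0.2587.
Known gains sum to 0.069 + 0.051 = 0.12.
g_cld = 0.2587 − 0.12 = 0.14.

0.14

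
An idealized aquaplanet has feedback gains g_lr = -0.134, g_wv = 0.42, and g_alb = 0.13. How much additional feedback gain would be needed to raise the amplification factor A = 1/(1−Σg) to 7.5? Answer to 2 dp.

0.45

Current total gain = 0.416.
Target gain for A = 7.5: g* = 1 − 1/7.5 = 0.8667.
Additional gain needed = 0.8667 − 0.416 = 0.45.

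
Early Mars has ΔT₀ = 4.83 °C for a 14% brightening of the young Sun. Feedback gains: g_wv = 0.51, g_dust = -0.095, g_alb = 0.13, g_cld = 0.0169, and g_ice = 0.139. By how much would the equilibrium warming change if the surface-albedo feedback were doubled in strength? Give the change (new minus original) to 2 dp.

12.41 °C

Original: g = 0.7009, ΔT = 4.83/(1−0.7009) = 16.1484 °C.
With doubled surface-albedo: g' = 0.8309, ΔT' = 4.83/(1−0.8309) = 28.5630 °C.
Change = 28.5630 − 16.1484 = 12.41 °C.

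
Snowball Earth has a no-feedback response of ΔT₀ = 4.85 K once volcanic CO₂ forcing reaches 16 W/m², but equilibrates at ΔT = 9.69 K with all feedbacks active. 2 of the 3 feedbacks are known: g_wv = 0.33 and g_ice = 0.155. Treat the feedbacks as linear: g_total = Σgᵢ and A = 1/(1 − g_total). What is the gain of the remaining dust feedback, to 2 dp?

Amplification A = ΔT/ΔT₀ = 9.69/4.85 = 1.998.
Total gain g = 1 − 1/A = 1 − 1/1.998 = 0.4995.
Known gains sum to 0.33 + 0.155 = 0.485.
g_dust = 0.4995 − 0.485 = 0.01.

0.01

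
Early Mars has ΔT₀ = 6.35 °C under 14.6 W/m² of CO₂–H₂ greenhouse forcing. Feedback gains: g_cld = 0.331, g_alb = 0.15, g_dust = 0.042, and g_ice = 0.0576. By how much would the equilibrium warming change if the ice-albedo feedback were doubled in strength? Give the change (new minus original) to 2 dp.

Original: g = 0.5806, ΔT = 6.35/(1−0.5806) = 15.1407 °C.
With doubled ice-albedo: g' = 0.6382, ΔT' = 6.35/(1−0.6382) = 17.5511 °C.
Change = 17.5511 − 15.1407 = 2.41 °C.

2.41 °C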